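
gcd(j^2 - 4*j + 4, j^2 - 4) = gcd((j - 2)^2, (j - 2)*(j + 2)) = j - 2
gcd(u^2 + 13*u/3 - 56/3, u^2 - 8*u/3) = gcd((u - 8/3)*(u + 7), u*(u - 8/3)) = u - 8/3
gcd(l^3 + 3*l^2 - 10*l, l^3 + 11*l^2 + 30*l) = l^2 + 5*l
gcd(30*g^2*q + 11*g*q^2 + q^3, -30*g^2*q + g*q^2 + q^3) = 6*g*q + q^2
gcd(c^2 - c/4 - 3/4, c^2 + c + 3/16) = c + 3/4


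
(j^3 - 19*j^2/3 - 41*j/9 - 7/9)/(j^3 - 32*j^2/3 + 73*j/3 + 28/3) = (j + 1/3)/(j - 4)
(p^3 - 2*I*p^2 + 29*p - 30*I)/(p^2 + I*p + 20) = (p^2 - 7*I*p - 6)/(p - 4*I)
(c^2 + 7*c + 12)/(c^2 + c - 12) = (c + 3)/(c - 3)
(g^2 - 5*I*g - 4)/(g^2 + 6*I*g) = (g^2 - 5*I*g - 4)/(g*(g + 6*I))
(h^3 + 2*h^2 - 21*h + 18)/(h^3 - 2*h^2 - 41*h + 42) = (h - 3)/(h - 7)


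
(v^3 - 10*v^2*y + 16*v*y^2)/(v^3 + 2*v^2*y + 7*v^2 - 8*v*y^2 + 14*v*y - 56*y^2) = v*(v - 8*y)/(v^2 + 4*v*y + 7*v + 28*y)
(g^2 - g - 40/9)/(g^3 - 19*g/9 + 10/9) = (3*g - 8)/(3*g^2 - 5*g + 2)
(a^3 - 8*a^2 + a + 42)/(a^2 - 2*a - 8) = (a^2 - 10*a + 21)/(a - 4)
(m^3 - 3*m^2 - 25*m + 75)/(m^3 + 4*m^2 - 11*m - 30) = (m - 5)/(m + 2)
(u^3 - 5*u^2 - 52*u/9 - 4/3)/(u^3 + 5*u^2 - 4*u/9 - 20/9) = (3*u^2 - 17*u - 6)/(3*u^2 + 13*u - 10)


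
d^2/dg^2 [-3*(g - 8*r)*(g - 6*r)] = -6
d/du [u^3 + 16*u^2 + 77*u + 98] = 3*u^2 + 32*u + 77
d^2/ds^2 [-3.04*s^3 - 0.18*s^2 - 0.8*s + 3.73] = -18.24*s - 0.36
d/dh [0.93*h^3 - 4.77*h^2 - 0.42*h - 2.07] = 2.79*h^2 - 9.54*h - 0.42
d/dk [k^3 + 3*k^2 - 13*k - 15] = 3*k^2 + 6*k - 13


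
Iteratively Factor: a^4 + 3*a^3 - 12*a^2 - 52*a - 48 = (a + 2)*(a^3 + a^2 - 14*a - 24) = (a + 2)*(a + 3)*(a^2 - 2*a - 8) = (a - 4)*(a + 2)*(a + 3)*(a + 2)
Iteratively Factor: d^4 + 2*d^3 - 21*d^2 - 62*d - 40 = (d - 5)*(d^3 + 7*d^2 + 14*d + 8) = (d - 5)*(d + 2)*(d^2 + 5*d + 4) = (d - 5)*(d + 2)*(d + 4)*(d + 1)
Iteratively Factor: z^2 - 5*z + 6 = (z - 2)*(z - 3)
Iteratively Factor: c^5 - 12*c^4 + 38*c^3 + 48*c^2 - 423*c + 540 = (c - 4)*(c^4 - 8*c^3 + 6*c^2 + 72*c - 135) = (c - 5)*(c - 4)*(c^3 - 3*c^2 - 9*c + 27) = (c - 5)*(c - 4)*(c - 3)*(c^2 - 9) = (c - 5)*(c - 4)*(c - 3)*(c + 3)*(c - 3)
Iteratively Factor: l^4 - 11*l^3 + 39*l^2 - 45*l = (l)*(l^3 - 11*l^2 + 39*l - 45) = l*(l - 5)*(l^2 - 6*l + 9) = l*(l - 5)*(l - 3)*(l - 3)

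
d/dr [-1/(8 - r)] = -1/(r - 8)^2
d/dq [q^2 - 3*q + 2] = 2*q - 3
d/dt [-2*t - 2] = -2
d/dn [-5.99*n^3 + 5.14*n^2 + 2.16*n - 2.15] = -17.97*n^2 + 10.28*n + 2.16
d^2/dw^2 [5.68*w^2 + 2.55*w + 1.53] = 11.3600000000000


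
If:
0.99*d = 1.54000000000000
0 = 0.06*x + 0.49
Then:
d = 1.56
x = -8.17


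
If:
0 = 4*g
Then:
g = 0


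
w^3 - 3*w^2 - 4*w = w*(w - 4)*(w + 1)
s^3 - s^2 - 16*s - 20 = (s - 5)*(s + 2)^2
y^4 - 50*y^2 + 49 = (y - 7)*(y - 1)*(y + 1)*(y + 7)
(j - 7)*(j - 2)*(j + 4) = j^3 - 5*j^2 - 22*j + 56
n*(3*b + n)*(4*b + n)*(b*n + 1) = 12*b^3*n^2 + 7*b^2*n^3 + 12*b^2*n + b*n^4 + 7*b*n^2 + n^3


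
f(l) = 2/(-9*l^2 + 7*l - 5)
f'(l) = 2*(18*l - 7)/(-9*l^2 + 7*l - 5)^2 = 2*(18*l - 7)/(9*l^2 - 7*l + 5)^2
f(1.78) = -0.09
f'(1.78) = 0.11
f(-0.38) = -0.22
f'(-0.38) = -0.34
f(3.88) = -0.02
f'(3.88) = 0.01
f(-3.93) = -0.01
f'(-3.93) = -0.01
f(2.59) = -0.04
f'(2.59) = 0.04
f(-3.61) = -0.01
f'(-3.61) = -0.01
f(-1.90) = -0.04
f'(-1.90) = -0.03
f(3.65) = -0.02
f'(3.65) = 0.01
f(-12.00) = 0.00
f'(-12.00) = 0.00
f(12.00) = 0.00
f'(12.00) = 0.00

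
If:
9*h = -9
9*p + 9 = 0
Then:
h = -1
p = -1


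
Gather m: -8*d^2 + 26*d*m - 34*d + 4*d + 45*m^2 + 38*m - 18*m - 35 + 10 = -8*d^2 - 30*d + 45*m^2 + m*(26*d + 20) - 25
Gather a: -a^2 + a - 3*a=-a^2 - 2*a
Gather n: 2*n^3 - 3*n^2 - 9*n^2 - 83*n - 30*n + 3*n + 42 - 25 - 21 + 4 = 2*n^3 - 12*n^2 - 110*n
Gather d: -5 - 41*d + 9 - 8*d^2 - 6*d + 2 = -8*d^2 - 47*d + 6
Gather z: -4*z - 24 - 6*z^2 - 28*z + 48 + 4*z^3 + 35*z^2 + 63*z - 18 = 4*z^3 + 29*z^2 + 31*z + 6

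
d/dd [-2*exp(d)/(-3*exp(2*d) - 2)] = (4 - 6*exp(2*d))*exp(d)/(9*exp(4*d) + 12*exp(2*d) + 4)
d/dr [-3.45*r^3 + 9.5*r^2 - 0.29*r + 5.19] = -10.35*r^2 + 19.0*r - 0.29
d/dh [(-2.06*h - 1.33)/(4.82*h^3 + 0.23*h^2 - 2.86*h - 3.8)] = (19.8584*h^3 + 19.7056*h^2 + 0.6118*h + 4.0242)/(23.2324*h^6 + 2.2172*h^5 - 27.5175*h^4 - 37.9476*h^3 + 6.4316*h^2 + 21.736*h + 14.44)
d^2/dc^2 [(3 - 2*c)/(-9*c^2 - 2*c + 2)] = 2*((23 - 54*c)*(9*c^2 + 2*c - 2) + 4*(2*c - 3)*(9*c + 1)^2)/(9*c^2 + 2*c - 2)^3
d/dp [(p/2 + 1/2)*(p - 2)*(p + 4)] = 3*p^2/2 + 3*p - 3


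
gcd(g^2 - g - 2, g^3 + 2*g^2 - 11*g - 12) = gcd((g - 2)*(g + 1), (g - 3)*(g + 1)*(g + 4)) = g + 1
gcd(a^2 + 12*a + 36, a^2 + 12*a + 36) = a^2 + 12*a + 36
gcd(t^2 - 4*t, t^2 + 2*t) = t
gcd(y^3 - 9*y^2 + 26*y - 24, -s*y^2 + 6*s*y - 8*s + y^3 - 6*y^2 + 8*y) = y^2 - 6*y + 8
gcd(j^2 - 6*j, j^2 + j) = j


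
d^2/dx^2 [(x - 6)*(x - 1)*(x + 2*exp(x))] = 2*x^2*exp(x) - 6*x*exp(x) + 6*x - 12*exp(x) - 14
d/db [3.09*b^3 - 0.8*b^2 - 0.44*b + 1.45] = 9.27*b^2 - 1.6*b - 0.44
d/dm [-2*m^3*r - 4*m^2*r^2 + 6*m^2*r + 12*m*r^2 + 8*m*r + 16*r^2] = 2*r*(-3*m^2 - 4*m*r + 6*m + 6*r + 4)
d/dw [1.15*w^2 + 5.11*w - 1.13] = 2.3*w + 5.11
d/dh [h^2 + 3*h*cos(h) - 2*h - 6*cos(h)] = -3*h*sin(h) + 2*h + 6*sin(h) + 3*cos(h) - 2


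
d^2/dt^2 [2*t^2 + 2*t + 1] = 4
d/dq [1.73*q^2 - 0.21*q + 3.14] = 3.46*q - 0.21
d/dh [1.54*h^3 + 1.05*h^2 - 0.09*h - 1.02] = 4.62*h^2 + 2.1*h - 0.09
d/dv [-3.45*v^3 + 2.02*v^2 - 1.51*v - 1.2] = -10.35*v^2 + 4.04*v - 1.51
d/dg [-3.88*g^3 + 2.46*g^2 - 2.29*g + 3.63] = -11.64*g^2 + 4.92*g - 2.29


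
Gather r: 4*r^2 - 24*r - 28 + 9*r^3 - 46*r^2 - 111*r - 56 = 9*r^3 - 42*r^2 - 135*r - 84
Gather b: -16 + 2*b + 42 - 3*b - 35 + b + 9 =0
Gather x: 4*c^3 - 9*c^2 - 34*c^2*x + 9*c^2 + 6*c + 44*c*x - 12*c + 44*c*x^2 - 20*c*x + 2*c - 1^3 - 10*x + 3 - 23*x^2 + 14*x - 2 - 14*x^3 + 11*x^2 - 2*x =4*c^3 - 4*c - 14*x^3 + x^2*(44*c - 12) + x*(-34*c^2 + 24*c + 2)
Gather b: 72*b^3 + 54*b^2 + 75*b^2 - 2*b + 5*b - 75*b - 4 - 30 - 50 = 72*b^3 + 129*b^2 - 72*b - 84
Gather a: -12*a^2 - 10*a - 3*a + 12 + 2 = -12*a^2 - 13*a + 14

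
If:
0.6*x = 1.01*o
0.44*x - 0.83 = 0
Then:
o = 1.12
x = 1.89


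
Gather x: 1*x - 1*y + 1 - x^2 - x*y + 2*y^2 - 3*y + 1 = -x^2 + x*(1 - y) + 2*y^2 - 4*y + 2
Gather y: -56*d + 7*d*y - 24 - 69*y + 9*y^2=-56*d + 9*y^2 + y*(7*d - 69) - 24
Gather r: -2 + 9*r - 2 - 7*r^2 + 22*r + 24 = -7*r^2 + 31*r + 20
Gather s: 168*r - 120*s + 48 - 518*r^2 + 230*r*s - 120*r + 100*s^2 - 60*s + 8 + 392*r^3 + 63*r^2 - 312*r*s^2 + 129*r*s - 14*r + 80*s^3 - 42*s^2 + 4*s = 392*r^3 - 455*r^2 + 34*r + 80*s^3 + s^2*(58 - 312*r) + s*(359*r - 176) + 56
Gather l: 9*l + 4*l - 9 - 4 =13*l - 13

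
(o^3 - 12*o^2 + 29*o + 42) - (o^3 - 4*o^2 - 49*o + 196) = -8*o^2 + 78*o - 154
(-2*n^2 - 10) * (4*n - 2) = -8*n^3 + 4*n^2 - 40*n + 20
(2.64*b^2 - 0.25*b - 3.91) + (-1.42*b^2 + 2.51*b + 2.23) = 1.22*b^2 + 2.26*b - 1.68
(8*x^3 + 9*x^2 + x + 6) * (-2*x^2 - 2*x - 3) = -16*x^5 - 34*x^4 - 44*x^3 - 41*x^2 - 15*x - 18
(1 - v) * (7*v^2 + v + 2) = -7*v^3 + 6*v^2 - v + 2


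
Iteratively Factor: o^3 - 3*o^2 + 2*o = (o - 1)*(o^2 - 2*o) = o*(o - 1)*(o - 2)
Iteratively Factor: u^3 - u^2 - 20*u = (u - 5)*(u^2 + 4*u) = (u - 5)*(u + 4)*(u)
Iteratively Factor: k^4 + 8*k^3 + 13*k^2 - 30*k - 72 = (k + 3)*(k^3 + 5*k^2 - 2*k - 24) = (k - 2)*(k + 3)*(k^2 + 7*k + 12) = (k - 2)*(k + 3)*(k + 4)*(k + 3)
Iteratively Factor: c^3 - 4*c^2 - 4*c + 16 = (c - 4)*(c^2 - 4) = (c - 4)*(c + 2)*(c - 2)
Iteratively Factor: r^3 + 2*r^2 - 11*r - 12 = (r - 3)*(r^2 + 5*r + 4) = (r - 3)*(r + 4)*(r + 1)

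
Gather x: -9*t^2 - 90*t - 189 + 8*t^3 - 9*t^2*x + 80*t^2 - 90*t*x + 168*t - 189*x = 8*t^3 + 71*t^2 + 78*t + x*(-9*t^2 - 90*t - 189) - 189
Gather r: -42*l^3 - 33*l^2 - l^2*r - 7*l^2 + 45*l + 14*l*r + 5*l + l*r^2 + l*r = -42*l^3 - 40*l^2 + l*r^2 + 50*l + r*(-l^2 + 15*l)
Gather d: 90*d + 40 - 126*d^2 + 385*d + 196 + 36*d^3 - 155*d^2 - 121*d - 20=36*d^3 - 281*d^2 + 354*d + 216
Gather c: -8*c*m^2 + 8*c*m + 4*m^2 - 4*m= c*(-8*m^2 + 8*m) + 4*m^2 - 4*m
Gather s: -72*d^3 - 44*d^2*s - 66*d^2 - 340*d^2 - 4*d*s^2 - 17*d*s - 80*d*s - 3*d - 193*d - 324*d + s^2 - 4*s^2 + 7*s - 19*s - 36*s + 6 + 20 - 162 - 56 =-72*d^3 - 406*d^2 - 520*d + s^2*(-4*d - 3) + s*(-44*d^2 - 97*d - 48) - 192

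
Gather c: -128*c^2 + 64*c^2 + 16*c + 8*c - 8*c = -64*c^2 + 16*c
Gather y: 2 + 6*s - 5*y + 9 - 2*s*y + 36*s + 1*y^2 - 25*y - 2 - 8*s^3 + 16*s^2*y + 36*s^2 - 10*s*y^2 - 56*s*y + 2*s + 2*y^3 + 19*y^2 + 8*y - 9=-8*s^3 + 36*s^2 + 44*s + 2*y^3 + y^2*(20 - 10*s) + y*(16*s^2 - 58*s - 22)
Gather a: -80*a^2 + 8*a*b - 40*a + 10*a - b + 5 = -80*a^2 + a*(8*b - 30) - b + 5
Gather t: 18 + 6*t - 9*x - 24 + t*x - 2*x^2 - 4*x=t*(x + 6) - 2*x^2 - 13*x - 6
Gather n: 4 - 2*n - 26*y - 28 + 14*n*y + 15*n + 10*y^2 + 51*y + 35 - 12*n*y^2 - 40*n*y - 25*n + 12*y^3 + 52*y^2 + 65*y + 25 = n*(-12*y^2 - 26*y - 12) + 12*y^3 + 62*y^2 + 90*y + 36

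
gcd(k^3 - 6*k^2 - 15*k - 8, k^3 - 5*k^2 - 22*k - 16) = k^2 - 7*k - 8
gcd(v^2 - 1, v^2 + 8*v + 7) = v + 1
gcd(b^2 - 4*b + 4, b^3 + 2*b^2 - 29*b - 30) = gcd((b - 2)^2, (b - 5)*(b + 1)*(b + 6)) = 1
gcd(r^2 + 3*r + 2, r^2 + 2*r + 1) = r + 1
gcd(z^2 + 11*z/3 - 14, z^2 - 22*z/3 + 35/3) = z - 7/3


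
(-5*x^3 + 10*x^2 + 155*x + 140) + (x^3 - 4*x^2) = -4*x^3 + 6*x^2 + 155*x + 140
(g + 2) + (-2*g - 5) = -g - 3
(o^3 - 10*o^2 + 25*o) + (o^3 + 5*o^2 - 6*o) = 2*o^3 - 5*o^2 + 19*o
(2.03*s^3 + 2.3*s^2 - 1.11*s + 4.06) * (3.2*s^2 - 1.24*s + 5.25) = 6.496*s^5 + 4.8428*s^4 + 4.2535*s^3 + 26.4434*s^2 - 10.8619*s + 21.315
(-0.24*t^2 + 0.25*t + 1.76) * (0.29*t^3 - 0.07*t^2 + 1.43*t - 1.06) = -0.0696*t^5 + 0.0893*t^4 + 0.1497*t^3 + 0.4887*t^2 + 2.2518*t - 1.8656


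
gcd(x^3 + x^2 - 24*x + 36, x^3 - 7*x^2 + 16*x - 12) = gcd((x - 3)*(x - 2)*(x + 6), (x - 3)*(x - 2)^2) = x^2 - 5*x + 6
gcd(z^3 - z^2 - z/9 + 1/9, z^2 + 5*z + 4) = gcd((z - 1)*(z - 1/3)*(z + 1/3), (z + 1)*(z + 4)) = 1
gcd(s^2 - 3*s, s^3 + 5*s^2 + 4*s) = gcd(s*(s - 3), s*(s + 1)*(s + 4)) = s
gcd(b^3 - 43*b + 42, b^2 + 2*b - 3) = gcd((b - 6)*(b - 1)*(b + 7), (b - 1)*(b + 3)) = b - 1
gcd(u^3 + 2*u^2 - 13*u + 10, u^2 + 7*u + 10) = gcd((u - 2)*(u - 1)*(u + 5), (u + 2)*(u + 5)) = u + 5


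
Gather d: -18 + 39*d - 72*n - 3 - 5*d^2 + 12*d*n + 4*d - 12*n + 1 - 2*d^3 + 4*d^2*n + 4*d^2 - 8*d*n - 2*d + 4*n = -2*d^3 + d^2*(4*n - 1) + d*(4*n + 41) - 80*n - 20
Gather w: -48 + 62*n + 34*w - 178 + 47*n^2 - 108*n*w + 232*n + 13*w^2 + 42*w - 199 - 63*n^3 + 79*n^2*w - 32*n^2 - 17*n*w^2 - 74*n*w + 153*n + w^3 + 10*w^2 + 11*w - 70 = -63*n^3 + 15*n^2 + 447*n + w^3 + w^2*(23 - 17*n) + w*(79*n^2 - 182*n + 87) - 495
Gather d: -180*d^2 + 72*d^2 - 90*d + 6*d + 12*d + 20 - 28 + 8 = -108*d^2 - 72*d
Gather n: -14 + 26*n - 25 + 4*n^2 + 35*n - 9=4*n^2 + 61*n - 48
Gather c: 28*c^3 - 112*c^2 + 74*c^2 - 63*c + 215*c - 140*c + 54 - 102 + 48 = 28*c^3 - 38*c^2 + 12*c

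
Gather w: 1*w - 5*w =-4*w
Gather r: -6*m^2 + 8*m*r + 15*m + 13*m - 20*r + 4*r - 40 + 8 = -6*m^2 + 28*m + r*(8*m - 16) - 32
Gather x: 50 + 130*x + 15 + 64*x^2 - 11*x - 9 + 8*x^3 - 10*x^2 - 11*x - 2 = 8*x^3 + 54*x^2 + 108*x + 54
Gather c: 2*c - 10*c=-8*c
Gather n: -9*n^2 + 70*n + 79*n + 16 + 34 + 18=-9*n^2 + 149*n + 68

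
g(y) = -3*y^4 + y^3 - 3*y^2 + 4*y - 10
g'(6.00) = -2516.00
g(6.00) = -3766.00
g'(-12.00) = 21244.00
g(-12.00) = -64426.00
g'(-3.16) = 431.57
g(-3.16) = -383.29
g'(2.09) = -104.99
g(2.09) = -62.86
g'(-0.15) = 5.01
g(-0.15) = -10.67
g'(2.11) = -108.03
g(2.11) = -64.99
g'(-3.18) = 439.31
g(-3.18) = -392.00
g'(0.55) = -0.39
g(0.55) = -8.82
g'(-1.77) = 90.56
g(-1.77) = -61.47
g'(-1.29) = 42.49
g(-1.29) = -30.61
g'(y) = -12*y^3 + 3*y^2 - 6*y + 4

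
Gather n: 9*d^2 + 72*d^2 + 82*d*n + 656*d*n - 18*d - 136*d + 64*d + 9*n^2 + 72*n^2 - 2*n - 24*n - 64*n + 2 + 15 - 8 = 81*d^2 - 90*d + 81*n^2 + n*(738*d - 90) + 9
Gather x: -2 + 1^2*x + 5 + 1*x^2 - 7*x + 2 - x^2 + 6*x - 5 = 0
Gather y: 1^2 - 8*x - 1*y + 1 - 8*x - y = -16*x - 2*y + 2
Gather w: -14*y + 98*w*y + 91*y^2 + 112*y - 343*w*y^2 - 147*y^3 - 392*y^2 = w*(-343*y^2 + 98*y) - 147*y^3 - 301*y^2 + 98*y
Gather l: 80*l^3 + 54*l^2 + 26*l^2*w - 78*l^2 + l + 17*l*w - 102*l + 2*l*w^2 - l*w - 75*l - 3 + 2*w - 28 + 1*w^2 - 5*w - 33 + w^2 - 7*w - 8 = 80*l^3 + l^2*(26*w - 24) + l*(2*w^2 + 16*w - 176) + 2*w^2 - 10*w - 72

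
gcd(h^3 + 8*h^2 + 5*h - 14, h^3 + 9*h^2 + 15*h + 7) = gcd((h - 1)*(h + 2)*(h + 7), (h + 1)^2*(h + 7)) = h + 7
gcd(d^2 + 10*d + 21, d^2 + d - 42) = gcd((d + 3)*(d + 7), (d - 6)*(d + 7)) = d + 7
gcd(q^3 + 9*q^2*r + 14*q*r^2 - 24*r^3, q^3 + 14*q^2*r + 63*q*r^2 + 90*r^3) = q + 6*r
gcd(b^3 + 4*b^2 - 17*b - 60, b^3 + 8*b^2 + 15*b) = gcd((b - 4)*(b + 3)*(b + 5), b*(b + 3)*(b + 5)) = b^2 + 8*b + 15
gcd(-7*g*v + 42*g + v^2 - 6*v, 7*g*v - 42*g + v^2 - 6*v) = v - 6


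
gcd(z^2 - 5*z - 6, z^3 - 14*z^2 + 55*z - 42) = z - 6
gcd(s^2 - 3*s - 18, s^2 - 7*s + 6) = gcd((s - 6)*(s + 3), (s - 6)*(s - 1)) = s - 6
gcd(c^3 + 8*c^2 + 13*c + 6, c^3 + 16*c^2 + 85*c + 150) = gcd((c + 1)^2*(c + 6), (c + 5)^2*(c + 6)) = c + 6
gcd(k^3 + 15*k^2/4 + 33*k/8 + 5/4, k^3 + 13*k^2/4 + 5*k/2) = k^2 + 13*k/4 + 5/2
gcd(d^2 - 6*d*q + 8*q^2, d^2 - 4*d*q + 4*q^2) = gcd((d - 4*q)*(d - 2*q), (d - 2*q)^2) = -d + 2*q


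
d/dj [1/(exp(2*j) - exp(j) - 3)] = (1 - 2*exp(j))*exp(j)/(-exp(2*j) + exp(j) + 3)^2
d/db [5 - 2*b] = -2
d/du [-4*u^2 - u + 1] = -8*u - 1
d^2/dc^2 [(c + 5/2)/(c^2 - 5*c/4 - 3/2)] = -(4*(2*c + 5)*(8*c - 5)^2 + 8*(12*c + 5)*(-4*c^2 + 5*c + 6))/(-4*c^2 + 5*c + 6)^3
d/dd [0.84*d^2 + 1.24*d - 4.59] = 1.68*d + 1.24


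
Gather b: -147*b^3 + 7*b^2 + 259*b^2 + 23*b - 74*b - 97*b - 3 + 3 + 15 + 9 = -147*b^3 + 266*b^2 - 148*b + 24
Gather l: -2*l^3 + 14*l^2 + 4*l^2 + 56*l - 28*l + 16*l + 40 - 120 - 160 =-2*l^3 + 18*l^2 + 44*l - 240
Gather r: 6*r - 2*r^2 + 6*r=-2*r^2 + 12*r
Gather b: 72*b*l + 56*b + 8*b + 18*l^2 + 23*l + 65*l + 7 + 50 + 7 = b*(72*l + 64) + 18*l^2 + 88*l + 64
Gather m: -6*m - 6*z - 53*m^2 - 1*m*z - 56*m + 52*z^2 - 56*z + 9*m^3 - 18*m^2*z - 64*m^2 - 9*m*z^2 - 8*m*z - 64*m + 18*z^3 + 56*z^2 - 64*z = 9*m^3 + m^2*(-18*z - 117) + m*(-9*z^2 - 9*z - 126) + 18*z^3 + 108*z^2 - 126*z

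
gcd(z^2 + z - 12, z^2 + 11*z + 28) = z + 4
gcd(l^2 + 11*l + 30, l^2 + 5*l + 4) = 1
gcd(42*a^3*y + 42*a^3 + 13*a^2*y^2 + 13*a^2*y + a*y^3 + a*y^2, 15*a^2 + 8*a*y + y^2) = 1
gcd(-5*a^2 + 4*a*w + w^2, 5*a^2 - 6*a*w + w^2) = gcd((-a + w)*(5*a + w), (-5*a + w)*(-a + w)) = -a + w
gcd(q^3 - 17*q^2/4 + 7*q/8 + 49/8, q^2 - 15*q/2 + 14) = q - 7/2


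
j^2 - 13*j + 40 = (j - 8)*(j - 5)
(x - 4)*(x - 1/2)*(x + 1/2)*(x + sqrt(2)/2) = x^4 - 4*x^3 + sqrt(2)*x^3/2 - 2*sqrt(2)*x^2 - x^2/4 - sqrt(2)*x/8 + x + sqrt(2)/2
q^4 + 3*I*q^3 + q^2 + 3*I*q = q*(q + 3*I)*(-I*q + 1)*(I*q + 1)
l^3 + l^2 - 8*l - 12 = (l - 3)*(l + 2)^2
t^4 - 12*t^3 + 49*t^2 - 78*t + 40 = (t - 5)*(t - 4)*(t - 2)*(t - 1)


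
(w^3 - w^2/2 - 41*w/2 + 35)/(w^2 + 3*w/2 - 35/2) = w - 2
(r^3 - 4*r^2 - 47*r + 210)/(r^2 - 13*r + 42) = (r^2 + 2*r - 35)/(r - 7)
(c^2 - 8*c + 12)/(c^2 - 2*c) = (c - 6)/c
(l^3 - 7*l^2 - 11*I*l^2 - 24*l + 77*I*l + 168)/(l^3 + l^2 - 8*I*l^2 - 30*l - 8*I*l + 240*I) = (l^2 - l*(7 + 3*I) + 21*I)/(l^2 + l - 30)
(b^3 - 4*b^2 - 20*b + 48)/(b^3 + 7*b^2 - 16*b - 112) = (b^2 - 8*b + 12)/(b^2 + 3*b - 28)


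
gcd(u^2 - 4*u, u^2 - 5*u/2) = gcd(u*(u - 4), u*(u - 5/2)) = u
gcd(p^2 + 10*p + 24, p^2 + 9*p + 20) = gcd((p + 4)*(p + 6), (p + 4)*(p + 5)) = p + 4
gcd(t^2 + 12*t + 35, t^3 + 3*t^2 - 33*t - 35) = t + 7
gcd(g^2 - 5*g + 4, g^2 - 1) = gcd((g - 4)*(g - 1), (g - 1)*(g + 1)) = g - 1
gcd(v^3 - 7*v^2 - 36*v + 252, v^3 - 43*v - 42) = v^2 - v - 42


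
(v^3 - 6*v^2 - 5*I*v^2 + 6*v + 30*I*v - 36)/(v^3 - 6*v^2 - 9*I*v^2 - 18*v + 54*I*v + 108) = (v + I)/(v - 3*I)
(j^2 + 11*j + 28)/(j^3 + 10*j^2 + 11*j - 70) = (j + 4)/(j^2 + 3*j - 10)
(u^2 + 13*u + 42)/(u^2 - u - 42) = (u + 7)/(u - 7)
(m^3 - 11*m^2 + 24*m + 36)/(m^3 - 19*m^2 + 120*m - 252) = (m + 1)/(m - 7)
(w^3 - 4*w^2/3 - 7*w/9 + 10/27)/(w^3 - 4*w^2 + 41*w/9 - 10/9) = (w + 2/3)/(w - 2)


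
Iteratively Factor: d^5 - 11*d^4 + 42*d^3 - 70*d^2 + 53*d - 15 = (d - 3)*(d^4 - 8*d^3 + 18*d^2 - 16*d + 5) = (d - 3)*(d - 1)*(d^3 - 7*d^2 + 11*d - 5) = (d - 5)*(d - 3)*(d - 1)*(d^2 - 2*d + 1) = (d - 5)*(d - 3)*(d - 1)^2*(d - 1)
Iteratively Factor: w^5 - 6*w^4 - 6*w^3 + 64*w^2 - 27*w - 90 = (w - 3)*(w^4 - 3*w^3 - 15*w^2 + 19*w + 30) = (w - 5)*(w - 3)*(w^3 + 2*w^2 - 5*w - 6) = (w - 5)*(w - 3)*(w - 2)*(w^2 + 4*w + 3) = (w - 5)*(w - 3)*(w - 2)*(w + 3)*(w + 1)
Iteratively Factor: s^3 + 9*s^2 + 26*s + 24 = (s + 4)*(s^2 + 5*s + 6) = (s + 3)*(s + 4)*(s + 2)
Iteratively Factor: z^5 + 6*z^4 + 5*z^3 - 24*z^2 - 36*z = (z)*(z^4 + 6*z^3 + 5*z^2 - 24*z - 36) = z*(z + 3)*(z^3 + 3*z^2 - 4*z - 12) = z*(z + 3)^2*(z^2 - 4) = z*(z - 2)*(z + 3)^2*(z + 2)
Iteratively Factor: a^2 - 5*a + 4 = (a - 4)*(a - 1)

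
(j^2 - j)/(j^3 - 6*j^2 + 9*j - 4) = j/(j^2 - 5*j + 4)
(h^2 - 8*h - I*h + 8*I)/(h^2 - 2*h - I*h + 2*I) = (h - 8)/(h - 2)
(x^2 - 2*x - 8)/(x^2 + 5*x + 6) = (x - 4)/(x + 3)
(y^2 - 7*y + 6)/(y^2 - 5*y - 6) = (y - 1)/(y + 1)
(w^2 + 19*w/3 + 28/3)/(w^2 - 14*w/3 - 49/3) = (w + 4)/(w - 7)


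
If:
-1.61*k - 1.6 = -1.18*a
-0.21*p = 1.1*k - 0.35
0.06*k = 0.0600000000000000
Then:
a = 2.72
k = 1.00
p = -3.57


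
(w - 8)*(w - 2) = w^2 - 10*w + 16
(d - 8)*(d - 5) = d^2 - 13*d + 40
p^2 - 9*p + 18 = (p - 6)*(p - 3)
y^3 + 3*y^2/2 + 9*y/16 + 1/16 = (y + 1/4)^2*(y + 1)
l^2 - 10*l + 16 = (l - 8)*(l - 2)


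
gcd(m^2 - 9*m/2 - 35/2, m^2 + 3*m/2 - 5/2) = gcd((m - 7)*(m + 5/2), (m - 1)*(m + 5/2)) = m + 5/2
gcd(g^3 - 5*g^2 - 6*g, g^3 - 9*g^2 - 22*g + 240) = g - 6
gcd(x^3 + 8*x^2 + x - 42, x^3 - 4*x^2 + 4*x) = x - 2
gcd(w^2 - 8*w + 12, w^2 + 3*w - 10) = w - 2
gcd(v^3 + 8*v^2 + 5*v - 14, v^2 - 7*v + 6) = v - 1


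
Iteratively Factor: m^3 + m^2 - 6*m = (m)*(m^2 + m - 6) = m*(m + 3)*(m - 2)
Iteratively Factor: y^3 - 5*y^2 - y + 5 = (y - 1)*(y^2 - 4*y - 5) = (y - 5)*(y - 1)*(y + 1)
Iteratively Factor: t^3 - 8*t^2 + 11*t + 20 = (t - 5)*(t^2 - 3*t - 4) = (t - 5)*(t + 1)*(t - 4)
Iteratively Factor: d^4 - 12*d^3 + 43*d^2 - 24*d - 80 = (d - 4)*(d^3 - 8*d^2 + 11*d + 20) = (d - 5)*(d - 4)*(d^2 - 3*d - 4) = (d - 5)*(d - 4)^2*(d + 1)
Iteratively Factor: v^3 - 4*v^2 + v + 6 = (v - 3)*(v^2 - v - 2) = (v - 3)*(v - 2)*(v + 1)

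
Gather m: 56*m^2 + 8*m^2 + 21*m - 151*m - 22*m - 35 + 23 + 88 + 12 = 64*m^2 - 152*m + 88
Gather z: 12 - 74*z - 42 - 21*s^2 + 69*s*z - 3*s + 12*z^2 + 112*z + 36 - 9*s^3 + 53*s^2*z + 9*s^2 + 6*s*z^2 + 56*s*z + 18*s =-9*s^3 - 12*s^2 + 15*s + z^2*(6*s + 12) + z*(53*s^2 + 125*s + 38) + 6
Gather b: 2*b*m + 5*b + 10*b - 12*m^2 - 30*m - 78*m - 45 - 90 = b*(2*m + 15) - 12*m^2 - 108*m - 135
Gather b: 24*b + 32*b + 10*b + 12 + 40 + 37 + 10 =66*b + 99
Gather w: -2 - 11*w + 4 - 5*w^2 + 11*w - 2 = -5*w^2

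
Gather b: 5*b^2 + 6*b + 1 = 5*b^2 + 6*b + 1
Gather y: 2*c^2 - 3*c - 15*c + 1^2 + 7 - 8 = 2*c^2 - 18*c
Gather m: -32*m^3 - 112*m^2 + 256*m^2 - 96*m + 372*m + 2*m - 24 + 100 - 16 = -32*m^3 + 144*m^2 + 278*m + 60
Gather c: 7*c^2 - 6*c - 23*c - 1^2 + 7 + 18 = 7*c^2 - 29*c + 24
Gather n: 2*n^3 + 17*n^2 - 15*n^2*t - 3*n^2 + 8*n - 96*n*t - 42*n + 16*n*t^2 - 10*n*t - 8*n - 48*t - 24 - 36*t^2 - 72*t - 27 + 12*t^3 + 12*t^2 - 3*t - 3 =2*n^3 + n^2*(14 - 15*t) + n*(16*t^2 - 106*t - 42) + 12*t^3 - 24*t^2 - 123*t - 54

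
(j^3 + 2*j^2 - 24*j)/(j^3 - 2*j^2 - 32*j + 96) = j/(j - 4)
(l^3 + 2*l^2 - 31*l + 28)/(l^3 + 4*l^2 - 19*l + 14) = (l - 4)/(l - 2)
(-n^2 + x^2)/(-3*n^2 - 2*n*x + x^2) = (-n + x)/(-3*n + x)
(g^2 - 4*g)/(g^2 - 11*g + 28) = g/(g - 7)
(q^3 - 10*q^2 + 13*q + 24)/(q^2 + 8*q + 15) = (q^3 - 10*q^2 + 13*q + 24)/(q^2 + 8*q + 15)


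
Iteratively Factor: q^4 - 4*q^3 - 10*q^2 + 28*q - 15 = (q - 5)*(q^3 + q^2 - 5*q + 3) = (q - 5)*(q + 3)*(q^2 - 2*q + 1) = (q - 5)*(q - 1)*(q + 3)*(q - 1)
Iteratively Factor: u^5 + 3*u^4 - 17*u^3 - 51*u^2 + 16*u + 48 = (u - 4)*(u^4 + 7*u^3 + 11*u^2 - 7*u - 12) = (u - 4)*(u + 4)*(u^3 + 3*u^2 - u - 3) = (u - 4)*(u - 1)*(u + 4)*(u^2 + 4*u + 3) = (u - 4)*(u - 1)*(u + 3)*(u + 4)*(u + 1)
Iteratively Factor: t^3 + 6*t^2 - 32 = (t - 2)*(t^2 + 8*t + 16) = (t - 2)*(t + 4)*(t + 4)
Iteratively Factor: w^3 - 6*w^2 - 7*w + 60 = (w - 4)*(w^2 - 2*w - 15) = (w - 5)*(w - 4)*(w + 3)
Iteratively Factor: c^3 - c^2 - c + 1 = (c - 1)*(c^2 - 1) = (c - 1)*(c + 1)*(c - 1)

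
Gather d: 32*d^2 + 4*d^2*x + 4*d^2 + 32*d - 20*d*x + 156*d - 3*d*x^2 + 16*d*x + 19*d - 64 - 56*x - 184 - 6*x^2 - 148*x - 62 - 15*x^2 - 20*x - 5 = d^2*(4*x + 36) + d*(-3*x^2 - 4*x + 207) - 21*x^2 - 224*x - 315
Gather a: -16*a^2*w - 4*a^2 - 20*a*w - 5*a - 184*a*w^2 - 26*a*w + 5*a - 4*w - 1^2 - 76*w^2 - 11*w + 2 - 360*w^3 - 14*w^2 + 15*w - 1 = a^2*(-16*w - 4) + a*(-184*w^2 - 46*w) - 360*w^3 - 90*w^2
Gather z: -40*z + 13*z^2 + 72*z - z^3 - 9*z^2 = -z^3 + 4*z^2 + 32*z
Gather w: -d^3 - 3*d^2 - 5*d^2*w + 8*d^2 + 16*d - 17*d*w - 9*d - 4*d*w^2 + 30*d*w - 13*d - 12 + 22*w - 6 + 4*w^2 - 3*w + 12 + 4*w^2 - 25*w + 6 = -d^3 + 5*d^2 - 6*d + w^2*(8 - 4*d) + w*(-5*d^2 + 13*d - 6)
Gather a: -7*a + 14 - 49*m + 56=-7*a - 49*m + 70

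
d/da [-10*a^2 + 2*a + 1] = 2 - 20*a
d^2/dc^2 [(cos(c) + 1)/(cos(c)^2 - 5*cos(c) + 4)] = (-9*(1 - cos(2*c))^2*cos(c) - 9*(1 - cos(2*c))^2 - 235*cos(c) - 82*cos(2*c) + 33*cos(3*c) + 2*cos(5*c) + 282)/(4*(cos(c) - 4)^3*(cos(c) - 1)^3)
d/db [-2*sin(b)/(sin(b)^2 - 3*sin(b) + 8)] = 2*(sin(b)^2 - 8)*cos(b)/(sin(b)^2 - 3*sin(b) + 8)^2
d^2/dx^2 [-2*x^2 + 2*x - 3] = -4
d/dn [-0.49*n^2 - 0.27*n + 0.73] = -0.98*n - 0.27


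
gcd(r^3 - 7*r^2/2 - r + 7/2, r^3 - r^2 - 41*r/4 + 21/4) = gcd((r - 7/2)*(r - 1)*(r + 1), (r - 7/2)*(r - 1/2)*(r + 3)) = r - 7/2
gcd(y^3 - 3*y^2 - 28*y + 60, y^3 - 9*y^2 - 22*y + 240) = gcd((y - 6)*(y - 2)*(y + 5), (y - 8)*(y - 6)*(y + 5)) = y^2 - y - 30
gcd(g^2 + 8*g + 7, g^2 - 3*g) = 1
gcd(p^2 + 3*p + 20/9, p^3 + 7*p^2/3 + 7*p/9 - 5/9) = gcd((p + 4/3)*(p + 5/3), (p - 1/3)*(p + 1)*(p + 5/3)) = p + 5/3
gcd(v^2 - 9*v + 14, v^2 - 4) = v - 2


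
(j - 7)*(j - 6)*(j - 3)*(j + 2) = j^4 - 14*j^3 + 49*j^2 + 36*j - 252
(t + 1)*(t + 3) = t^2 + 4*t + 3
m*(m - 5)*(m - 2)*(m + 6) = m^4 - m^3 - 32*m^2 + 60*m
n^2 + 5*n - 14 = (n - 2)*(n + 7)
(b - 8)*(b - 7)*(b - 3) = b^3 - 18*b^2 + 101*b - 168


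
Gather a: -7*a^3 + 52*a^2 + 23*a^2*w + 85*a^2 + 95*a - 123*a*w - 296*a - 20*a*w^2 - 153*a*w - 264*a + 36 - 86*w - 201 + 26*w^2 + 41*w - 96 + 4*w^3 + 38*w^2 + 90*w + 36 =-7*a^3 + a^2*(23*w + 137) + a*(-20*w^2 - 276*w - 465) + 4*w^3 + 64*w^2 + 45*w - 225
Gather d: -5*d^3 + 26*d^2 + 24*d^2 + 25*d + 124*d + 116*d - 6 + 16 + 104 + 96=-5*d^3 + 50*d^2 + 265*d + 210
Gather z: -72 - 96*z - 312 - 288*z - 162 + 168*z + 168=-216*z - 378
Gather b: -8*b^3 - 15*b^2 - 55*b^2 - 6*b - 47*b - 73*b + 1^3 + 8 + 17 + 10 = -8*b^3 - 70*b^2 - 126*b + 36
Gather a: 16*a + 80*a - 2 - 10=96*a - 12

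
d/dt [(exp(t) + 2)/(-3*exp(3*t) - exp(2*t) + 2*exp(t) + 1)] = ((exp(t) + 2)*(9*exp(2*t) + 2*exp(t) - 2) - 3*exp(3*t) - exp(2*t) + 2*exp(t) + 1)*exp(t)/(3*exp(3*t) + exp(2*t) - 2*exp(t) - 1)^2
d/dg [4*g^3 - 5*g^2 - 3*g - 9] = 12*g^2 - 10*g - 3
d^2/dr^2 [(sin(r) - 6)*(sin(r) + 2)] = 4*sin(r) + 2*cos(2*r)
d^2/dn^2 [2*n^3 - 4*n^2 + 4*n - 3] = 12*n - 8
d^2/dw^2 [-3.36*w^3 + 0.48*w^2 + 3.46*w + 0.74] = 0.96 - 20.16*w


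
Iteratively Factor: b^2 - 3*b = (b - 3)*(b)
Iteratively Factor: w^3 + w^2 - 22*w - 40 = (w + 4)*(w^2 - 3*w - 10) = (w - 5)*(w + 4)*(w + 2)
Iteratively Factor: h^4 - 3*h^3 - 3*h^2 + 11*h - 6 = (h - 3)*(h^3 - 3*h + 2) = (h - 3)*(h - 1)*(h^2 + h - 2) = (h - 3)*(h - 1)^2*(h + 2)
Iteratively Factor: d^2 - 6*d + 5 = (d - 5)*(d - 1)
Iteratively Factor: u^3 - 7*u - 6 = (u + 1)*(u^2 - u - 6) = (u + 1)*(u + 2)*(u - 3)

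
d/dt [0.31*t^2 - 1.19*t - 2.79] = 0.62*t - 1.19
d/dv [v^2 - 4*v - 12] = 2*v - 4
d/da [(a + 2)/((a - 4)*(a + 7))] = (-a^2 - 4*a - 34)/(a^4 + 6*a^3 - 47*a^2 - 168*a + 784)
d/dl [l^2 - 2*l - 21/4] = 2*l - 2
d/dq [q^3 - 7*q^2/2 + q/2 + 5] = 3*q^2 - 7*q + 1/2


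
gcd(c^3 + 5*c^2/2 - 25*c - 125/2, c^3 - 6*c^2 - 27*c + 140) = c + 5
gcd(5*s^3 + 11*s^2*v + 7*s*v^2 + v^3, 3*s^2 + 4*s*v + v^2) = s + v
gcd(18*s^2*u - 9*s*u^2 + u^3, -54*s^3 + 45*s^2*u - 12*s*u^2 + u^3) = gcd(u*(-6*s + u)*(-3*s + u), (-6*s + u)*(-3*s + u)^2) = 18*s^2 - 9*s*u + u^2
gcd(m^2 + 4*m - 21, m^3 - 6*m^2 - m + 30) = m - 3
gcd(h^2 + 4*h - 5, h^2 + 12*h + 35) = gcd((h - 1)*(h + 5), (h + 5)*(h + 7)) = h + 5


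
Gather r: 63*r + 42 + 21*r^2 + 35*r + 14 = 21*r^2 + 98*r + 56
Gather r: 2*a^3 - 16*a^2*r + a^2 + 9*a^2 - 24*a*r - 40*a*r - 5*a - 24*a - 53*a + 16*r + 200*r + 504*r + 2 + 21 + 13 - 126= 2*a^3 + 10*a^2 - 82*a + r*(-16*a^2 - 64*a + 720) - 90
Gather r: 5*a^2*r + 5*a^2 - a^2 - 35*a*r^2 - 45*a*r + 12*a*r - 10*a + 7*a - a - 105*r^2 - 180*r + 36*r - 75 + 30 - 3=4*a^2 - 4*a + r^2*(-35*a - 105) + r*(5*a^2 - 33*a - 144) - 48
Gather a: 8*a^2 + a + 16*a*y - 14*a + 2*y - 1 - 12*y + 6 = 8*a^2 + a*(16*y - 13) - 10*y + 5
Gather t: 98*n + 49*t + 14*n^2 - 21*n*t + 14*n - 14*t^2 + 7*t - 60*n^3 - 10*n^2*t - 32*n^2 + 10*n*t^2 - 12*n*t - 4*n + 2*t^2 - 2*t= -60*n^3 - 18*n^2 + 108*n + t^2*(10*n - 12) + t*(-10*n^2 - 33*n + 54)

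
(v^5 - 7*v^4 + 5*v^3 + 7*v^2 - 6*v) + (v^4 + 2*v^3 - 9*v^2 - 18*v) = v^5 - 6*v^4 + 7*v^3 - 2*v^2 - 24*v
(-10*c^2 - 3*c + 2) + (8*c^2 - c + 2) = -2*c^2 - 4*c + 4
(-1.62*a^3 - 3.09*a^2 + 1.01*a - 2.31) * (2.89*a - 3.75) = -4.6818*a^4 - 2.8551*a^3 + 14.5064*a^2 - 10.4634*a + 8.6625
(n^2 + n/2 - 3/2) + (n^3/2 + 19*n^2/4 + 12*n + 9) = n^3/2 + 23*n^2/4 + 25*n/2 + 15/2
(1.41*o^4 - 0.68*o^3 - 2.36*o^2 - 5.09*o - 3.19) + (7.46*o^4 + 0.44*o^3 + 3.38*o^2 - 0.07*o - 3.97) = 8.87*o^4 - 0.24*o^3 + 1.02*o^2 - 5.16*o - 7.16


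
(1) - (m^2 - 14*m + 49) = -m^2 + 14*m - 48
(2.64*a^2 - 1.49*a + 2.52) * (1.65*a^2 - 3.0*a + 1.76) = 4.356*a^4 - 10.3785*a^3 + 13.2744*a^2 - 10.1824*a + 4.4352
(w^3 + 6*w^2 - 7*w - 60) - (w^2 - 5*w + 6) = w^3 + 5*w^2 - 2*w - 66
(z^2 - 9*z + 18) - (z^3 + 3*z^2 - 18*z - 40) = -z^3 - 2*z^2 + 9*z + 58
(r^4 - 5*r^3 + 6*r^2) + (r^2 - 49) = r^4 - 5*r^3 + 7*r^2 - 49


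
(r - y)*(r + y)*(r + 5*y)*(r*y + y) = r^4*y + 5*r^3*y^2 + r^3*y - r^2*y^3 + 5*r^2*y^2 - 5*r*y^4 - r*y^3 - 5*y^4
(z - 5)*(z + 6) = z^2 + z - 30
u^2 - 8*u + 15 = (u - 5)*(u - 3)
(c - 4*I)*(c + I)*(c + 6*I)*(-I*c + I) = -I*c^4 + 3*c^3 + I*c^3 - 3*c^2 - 22*I*c^2 + 24*c + 22*I*c - 24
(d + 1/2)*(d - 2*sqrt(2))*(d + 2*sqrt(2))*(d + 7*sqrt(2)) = d^4 + d^3/2 + 7*sqrt(2)*d^3 - 8*d^2 + 7*sqrt(2)*d^2/2 - 56*sqrt(2)*d - 4*d - 28*sqrt(2)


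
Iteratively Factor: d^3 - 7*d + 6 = (d + 3)*(d^2 - 3*d + 2) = (d - 1)*(d + 3)*(d - 2)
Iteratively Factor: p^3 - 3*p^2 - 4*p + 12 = (p + 2)*(p^2 - 5*p + 6) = (p - 3)*(p + 2)*(p - 2)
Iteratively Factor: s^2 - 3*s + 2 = (s - 1)*(s - 2)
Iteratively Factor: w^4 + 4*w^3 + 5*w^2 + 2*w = (w + 2)*(w^3 + 2*w^2 + w) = (w + 1)*(w + 2)*(w^2 + w) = w*(w + 1)*(w + 2)*(w + 1)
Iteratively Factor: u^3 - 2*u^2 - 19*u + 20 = (u + 4)*(u^2 - 6*u + 5) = (u - 1)*(u + 4)*(u - 5)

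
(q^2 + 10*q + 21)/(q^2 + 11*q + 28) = (q + 3)/(q + 4)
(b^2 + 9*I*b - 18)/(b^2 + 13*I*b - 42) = (b + 3*I)/(b + 7*I)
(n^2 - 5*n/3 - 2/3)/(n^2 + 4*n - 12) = (n + 1/3)/(n + 6)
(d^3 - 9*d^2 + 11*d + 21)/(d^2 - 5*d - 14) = (d^2 - 2*d - 3)/(d + 2)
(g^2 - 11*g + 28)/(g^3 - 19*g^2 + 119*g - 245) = (g - 4)/(g^2 - 12*g + 35)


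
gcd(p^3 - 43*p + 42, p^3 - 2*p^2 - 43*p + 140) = p + 7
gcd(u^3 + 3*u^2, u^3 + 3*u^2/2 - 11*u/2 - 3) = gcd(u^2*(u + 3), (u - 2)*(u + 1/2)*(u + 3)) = u + 3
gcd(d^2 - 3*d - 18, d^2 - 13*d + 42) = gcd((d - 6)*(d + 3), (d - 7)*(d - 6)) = d - 6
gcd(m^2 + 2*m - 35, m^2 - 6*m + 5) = m - 5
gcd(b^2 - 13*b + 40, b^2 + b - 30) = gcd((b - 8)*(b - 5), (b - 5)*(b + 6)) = b - 5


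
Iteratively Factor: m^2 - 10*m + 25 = (m - 5)*(m - 5)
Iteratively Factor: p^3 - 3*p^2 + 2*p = (p - 2)*(p^2 - p) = p*(p - 2)*(p - 1)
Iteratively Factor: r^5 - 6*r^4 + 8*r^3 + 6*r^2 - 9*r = (r - 3)*(r^4 - 3*r^3 - r^2 + 3*r) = (r - 3)^2*(r^3 - r) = (r - 3)^2*(r - 1)*(r^2 + r) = (r - 3)^2*(r - 1)*(r + 1)*(r)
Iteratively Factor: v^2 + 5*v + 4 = (v + 4)*(v + 1)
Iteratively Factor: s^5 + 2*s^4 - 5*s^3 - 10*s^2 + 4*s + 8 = (s - 1)*(s^4 + 3*s^3 - 2*s^2 - 12*s - 8) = (s - 2)*(s - 1)*(s^3 + 5*s^2 + 8*s + 4) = (s - 2)*(s - 1)*(s + 2)*(s^2 + 3*s + 2) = (s - 2)*(s - 1)*(s + 1)*(s + 2)*(s + 2)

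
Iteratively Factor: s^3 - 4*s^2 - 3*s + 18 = (s + 2)*(s^2 - 6*s + 9) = (s - 3)*(s + 2)*(s - 3)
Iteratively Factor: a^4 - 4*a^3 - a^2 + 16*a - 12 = (a - 1)*(a^3 - 3*a^2 - 4*a + 12) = (a - 3)*(a - 1)*(a^2 - 4) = (a - 3)*(a - 2)*(a - 1)*(a + 2)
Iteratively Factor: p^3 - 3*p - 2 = (p - 2)*(p^2 + 2*p + 1) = (p - 2)*(p + 1)*(p + 1)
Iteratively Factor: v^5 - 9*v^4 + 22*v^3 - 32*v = (v - 2)*(v^4 - 7*v^3 + 8*v^2 + 16*v) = (v - 4)*(v - 2)*(v^3 - 3*v^2 - 4*v) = (v - 4)*(v - 2)*(v + 1)*(v^2 - 4*v) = v*(v - 4)*(v - 2)*(v + 1)*(v - 4)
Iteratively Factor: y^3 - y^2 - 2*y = (y - 2)*(y^2 + y) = (y - 2)*(y + 1)*(y)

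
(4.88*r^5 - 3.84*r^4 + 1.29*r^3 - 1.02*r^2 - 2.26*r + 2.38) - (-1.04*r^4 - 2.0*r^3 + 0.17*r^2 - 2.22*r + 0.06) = 4.88*r^5 - 2.8*r^4 + 3.29*r^3 - 1.19*r^2 - 0.0399999999999996*r + 2.32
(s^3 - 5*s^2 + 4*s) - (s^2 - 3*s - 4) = s^3 - 6*s^2 + 7*s + 4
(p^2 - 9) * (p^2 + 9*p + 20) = p^4 + 9*p^3 + 11*p^2 - 81*p - 180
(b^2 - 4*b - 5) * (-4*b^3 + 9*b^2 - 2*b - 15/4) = -4*b^5 + 25*b^4 - 18*b^3 - 163*b^2/4 + 25*b + 75/4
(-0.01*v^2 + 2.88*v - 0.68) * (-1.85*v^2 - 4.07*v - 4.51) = 0.0185*v^4 - 5.2873*v^3 - 10.4185*v^2 - 10.2212*v + 3.0668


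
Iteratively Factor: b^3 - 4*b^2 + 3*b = (b - 3)*(b^2 - b) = b*(b - 3)*(b - 1)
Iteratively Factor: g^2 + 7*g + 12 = (g + 3)*(g + 4)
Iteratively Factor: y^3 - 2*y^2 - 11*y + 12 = (y - 4)*(y^2 + 2*y - 3) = (y - 4)*(y - 1)*(y + 3)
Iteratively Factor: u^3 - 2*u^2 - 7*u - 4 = (u + 1)*(u^2 - 3*u - 4) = (u - 4)*(u + 1)*(u + 1)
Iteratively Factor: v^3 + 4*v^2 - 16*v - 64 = (v + 4)*(v^2 - 16) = (v - 4)*(v + 4)*(v + 4)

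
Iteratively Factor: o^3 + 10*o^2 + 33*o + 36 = (o + 3)*(o^2 + 7*o + 12) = (o + 3)*(o + 4)*(o + 3)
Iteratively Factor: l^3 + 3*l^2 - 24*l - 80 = (l - 5)*(l^2 + 8*l + 16) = (l - 5)*(l + 4)*(l + 4)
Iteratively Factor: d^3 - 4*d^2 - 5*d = (d)*(d^2 - 4*d - 5) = d*(d - 5)*(d + 1)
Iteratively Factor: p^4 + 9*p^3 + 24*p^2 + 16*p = (p + 4)*(p^3 + 5*p^2 + 4*p) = p*(p + 4)*(p^2 + 5*p + 4) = p*(p + 1)*(p + 4)*(p + 4)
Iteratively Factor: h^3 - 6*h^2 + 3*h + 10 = (h - 5)*(h^2 - h - 2) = (h - 5)*(h + 1)*(h - 2)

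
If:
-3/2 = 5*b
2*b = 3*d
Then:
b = -3/10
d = -1/5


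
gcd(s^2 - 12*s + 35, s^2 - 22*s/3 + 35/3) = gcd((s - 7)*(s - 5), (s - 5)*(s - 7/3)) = s - 5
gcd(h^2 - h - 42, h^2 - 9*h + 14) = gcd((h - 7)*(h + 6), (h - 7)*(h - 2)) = h - 7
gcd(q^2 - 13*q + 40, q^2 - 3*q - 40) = q - 8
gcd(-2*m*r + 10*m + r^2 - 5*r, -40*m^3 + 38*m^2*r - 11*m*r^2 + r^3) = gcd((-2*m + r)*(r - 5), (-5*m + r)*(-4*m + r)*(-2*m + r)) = -2*m + r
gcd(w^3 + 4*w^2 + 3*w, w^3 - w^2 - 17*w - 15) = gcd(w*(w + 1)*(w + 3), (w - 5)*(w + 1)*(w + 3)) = w^2 + 4*w + 3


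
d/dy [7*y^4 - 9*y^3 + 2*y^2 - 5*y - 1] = 28*y^3 - 27*y^2 + 4*y - 5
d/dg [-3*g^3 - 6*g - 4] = -9*g^2 - 6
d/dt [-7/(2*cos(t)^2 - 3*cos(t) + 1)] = 7*(3 - 4*cos(t))*sin(t)/(-3*cos(t) + cos(2*t) + 2)^2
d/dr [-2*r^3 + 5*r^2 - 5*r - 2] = -6*r^2 + 10*r - 5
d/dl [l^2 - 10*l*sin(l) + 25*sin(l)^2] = -10*l*cos(l) + 2*l - 10*sin(l) + 25*sin(2*l)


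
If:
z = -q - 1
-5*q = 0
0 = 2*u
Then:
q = 0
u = 0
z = -1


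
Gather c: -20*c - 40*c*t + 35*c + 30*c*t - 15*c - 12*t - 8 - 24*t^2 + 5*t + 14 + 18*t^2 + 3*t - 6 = -10*c*t - 6*t^2 - 4*t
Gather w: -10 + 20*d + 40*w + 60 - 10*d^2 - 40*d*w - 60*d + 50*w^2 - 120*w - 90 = -10*d^2 - 40*d + 50*w^2 + w*(-40*d - 80) - 40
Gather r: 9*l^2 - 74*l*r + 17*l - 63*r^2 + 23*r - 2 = 9*l^2 + 17*l - 63*r^2 + r*(23 - 74*l) - 2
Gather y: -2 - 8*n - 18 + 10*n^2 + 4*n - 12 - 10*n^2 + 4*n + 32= 0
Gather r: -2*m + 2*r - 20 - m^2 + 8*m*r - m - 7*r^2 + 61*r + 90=-m^2 - 3*m - 7*r^2 + r*(8*m + 63) + 70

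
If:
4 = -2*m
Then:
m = -2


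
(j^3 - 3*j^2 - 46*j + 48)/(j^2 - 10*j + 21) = (j^3 - 3*j^2 - 46*j + 48)/(j^2 - 10*j + 21)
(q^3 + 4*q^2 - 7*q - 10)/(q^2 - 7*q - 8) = (q^2 + 3*q - 10)/(q - 8)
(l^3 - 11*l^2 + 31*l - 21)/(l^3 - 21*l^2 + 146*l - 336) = (l^2 - 4*l + 3)/(l^2 - 14*l + 48)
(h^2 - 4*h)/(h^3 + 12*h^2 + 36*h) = (h - 4)/(h^2 + 12*h + 36)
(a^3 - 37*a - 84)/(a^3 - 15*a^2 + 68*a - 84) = (a^2 + 7*a + 12)/(a^2 - 8*a + 12)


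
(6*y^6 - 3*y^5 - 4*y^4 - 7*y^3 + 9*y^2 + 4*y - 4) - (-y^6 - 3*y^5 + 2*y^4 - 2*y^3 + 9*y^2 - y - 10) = 7*y^6 - 6*y^4 - 5*y^3 + 5*y + 6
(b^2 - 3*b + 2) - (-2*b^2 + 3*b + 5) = 3*b^2 - 6*b - 3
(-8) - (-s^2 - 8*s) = s^2 + 8*s - 8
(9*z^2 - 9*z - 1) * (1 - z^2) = -9*z^4 + 9*z^3 + 10*z^2 - 9*z - 1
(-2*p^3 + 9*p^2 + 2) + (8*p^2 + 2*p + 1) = -2*p^3 + 17*p^2 + 2*p + 3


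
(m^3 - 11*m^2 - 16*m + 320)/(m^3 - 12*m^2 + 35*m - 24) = (m^2 - 3*m - 40)/(m^2 - 4*m + 3)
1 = 1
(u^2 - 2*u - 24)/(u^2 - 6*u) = (u + 4)/u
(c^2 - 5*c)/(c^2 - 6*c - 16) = c*(5 - c)/(-c^2 + 6*c + 16)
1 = 1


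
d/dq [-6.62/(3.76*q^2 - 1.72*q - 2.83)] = (49.7824*q - 11.3864)/(-3.76*q^2 + 1.72*q + 2.83)^2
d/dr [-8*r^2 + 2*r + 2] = 2 - 16*r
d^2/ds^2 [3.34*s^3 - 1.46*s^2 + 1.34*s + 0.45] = 20.04*s - 2.92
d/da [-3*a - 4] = -3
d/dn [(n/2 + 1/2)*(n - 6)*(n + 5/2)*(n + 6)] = 2*n^3 + 21*n^2/4 - 67*n/2 - 63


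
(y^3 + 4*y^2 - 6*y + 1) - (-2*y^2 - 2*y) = y^3 + 6*y^2 - 4*y + 1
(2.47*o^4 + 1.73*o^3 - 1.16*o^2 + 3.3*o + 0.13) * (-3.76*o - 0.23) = -9.2872*o^5 - 7.0729*o^4 + 3.9637*o^3 - 12.1412*o^2 - 1.2478*o - 0.0299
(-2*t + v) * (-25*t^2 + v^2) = 50*t^3 - 25*t^2*v - 2*t*v^2 + v^3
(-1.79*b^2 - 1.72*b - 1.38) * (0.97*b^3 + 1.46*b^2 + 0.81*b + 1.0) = -1.7363*b^5 - 4.2818*b^4 - 5.2997*b^3 - 5.198*b^2 - 2.8378*b - 1.38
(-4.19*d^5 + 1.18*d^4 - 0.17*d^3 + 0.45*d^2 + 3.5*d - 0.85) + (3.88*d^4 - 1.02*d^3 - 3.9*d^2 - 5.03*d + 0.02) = -4.19*d^5 + 5.06*d^4 - 1.19*d^3 - 3.45*d^2 - 1.53*d - 0.83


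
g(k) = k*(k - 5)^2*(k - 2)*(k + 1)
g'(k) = k*(k - 5)^2*(k - 2) + k*(k - 5)^2*(k + 1) + k*(k - 2)*(k + 1)*(2*k - 10) + (k - 5)^2*(k - 2)*(k + 1) = 5*k^4 - 44*k^3 + 99*k^2 - 10*k - 50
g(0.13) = -6.52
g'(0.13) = -49.72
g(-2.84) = -1554.58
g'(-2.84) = 2110.04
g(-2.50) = -949.22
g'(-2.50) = 1476.56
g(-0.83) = 13.57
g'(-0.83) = 54.03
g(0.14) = -7.01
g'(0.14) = -49.58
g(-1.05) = -5.86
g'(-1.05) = 126.66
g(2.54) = 29.38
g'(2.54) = 50.39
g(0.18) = -8.98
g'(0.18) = -48.84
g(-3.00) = -1920.00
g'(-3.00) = 2464.00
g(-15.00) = -1428000.00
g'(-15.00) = 424000.00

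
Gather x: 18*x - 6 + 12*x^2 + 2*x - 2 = 12*x^2 + 20*x - 8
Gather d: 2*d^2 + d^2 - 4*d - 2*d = 3*d^2 - 6*d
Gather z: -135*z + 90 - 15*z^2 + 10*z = -15*z^2 - 125*z + 90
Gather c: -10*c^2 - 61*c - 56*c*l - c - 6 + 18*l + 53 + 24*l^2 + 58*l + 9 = -10*c^2 + c*(-56*l - 62) + 24*l^2 + 76*l + 56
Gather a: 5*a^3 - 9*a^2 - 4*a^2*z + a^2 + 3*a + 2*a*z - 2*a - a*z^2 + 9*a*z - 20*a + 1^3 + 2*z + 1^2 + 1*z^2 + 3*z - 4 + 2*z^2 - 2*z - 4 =5*a^3 + a^2*(-4*z - 8) + a*(-z^2 + 11*z - 19) + 3*z^2 + 3*z - 6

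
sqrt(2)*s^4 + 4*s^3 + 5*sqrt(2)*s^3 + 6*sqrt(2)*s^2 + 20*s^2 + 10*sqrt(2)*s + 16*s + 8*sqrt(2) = (s + 4)*(s + sqrt(2))^2*(sqrt(2)*s + sqrt(2))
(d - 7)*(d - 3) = d^2 - 10*d + 21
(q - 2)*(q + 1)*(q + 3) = q^3 + 2*q^2 - 5*q - 6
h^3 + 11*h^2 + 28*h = h*(h + 4)*(h + 7)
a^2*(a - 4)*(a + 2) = a^4 - 2*a^3 - 8*a^2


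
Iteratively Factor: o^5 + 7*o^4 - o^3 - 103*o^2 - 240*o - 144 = (o + 3)*(o^4 + 4*o^3 - 13*o^2 - 64*o - 48) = (o + 1)*(o + 3)*(o^3 + 3*o^2 - 16*o - 48) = (o + 1)*(o + 3)*(o + 4)*(o^2 - o - 12) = (o - 4)*(o + 1)*(o + 3)*(o + 4)*(o + 3)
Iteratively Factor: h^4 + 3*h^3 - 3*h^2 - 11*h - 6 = (h - 2)*(h^3 + 5*h^2 + 7*h + 3) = (h - 2)*(h + 1)*(h^2 + 4*h + 3) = (h - 2)*(h + 1)*(h + 3)*(h + 1)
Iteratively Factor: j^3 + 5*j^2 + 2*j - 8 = (j - 1)*(j^2 + 6*j + 8) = (j - 1)*(j + 4)*(j + 2)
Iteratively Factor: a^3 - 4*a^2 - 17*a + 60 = (a - 3)*(a^2 - a - 20) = (a - 3)*(a + 4)*(a - 5)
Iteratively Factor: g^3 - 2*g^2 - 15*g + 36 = (g - 3)*(g^2 + g - 12) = (g - 3)^2*(g + 4)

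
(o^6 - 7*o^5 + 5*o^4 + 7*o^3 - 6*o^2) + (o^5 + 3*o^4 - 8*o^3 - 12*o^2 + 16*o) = o^6 - 6*o^5 + 8*o^4 - o^3 - 18*o^2 + 16*o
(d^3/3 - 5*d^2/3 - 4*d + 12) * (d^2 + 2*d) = d^5/3 - d^4 - 22*d^3/3 + 4*d^2 + 24*d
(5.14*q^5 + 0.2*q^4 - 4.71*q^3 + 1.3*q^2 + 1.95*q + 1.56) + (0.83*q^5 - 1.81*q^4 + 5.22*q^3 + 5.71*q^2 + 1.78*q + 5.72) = 5.97*q^5 - 1.61*q^4 + 0.51*q^3 + 7.01*q^2 + 3.73*q + 7.28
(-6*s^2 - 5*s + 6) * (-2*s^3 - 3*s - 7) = 12*s^5 + 10*s^4 + 6*s^3 + 57*s^2 + 17*s - 42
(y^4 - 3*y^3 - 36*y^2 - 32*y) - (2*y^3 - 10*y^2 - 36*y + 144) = y^4 - 5*y^3 - 26*y^2 + 4*y - 144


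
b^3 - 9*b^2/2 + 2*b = b*(b - 4)*(b - 1/2)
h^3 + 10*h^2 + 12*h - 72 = (h - 2)*(h + 6)^2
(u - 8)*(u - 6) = u^2 - 14*u + 48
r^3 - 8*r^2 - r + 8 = (r - 8)*(r - 1)*(r + 1)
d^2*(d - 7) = d^3 - 7*d^2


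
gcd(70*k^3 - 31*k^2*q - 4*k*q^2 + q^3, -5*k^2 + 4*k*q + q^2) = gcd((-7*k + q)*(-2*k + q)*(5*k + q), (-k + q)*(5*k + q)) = 5*k + q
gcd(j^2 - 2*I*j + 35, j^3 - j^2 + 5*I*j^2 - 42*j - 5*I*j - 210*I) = j + 5*I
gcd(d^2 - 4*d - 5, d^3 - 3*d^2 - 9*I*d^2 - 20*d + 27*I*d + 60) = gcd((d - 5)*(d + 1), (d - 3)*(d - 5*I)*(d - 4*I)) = 1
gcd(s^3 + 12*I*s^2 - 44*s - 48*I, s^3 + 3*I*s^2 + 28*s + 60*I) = s^2 + 8*I*s - 12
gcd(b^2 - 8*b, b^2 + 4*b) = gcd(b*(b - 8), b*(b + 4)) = b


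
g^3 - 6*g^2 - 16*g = g*(g - 8)*(g + 2)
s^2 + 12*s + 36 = (s + 6)^2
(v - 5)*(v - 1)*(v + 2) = v^3 - 4*v^2 - 7*v + 10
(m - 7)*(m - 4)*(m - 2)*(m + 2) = m^4 - 11*m^3 + 24*m^2 + 44*m - 112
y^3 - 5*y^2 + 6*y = y*(y - 3)*(y - 2)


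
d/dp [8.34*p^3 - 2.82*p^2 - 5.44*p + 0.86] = 25.02*p^2 - 5.64*p - 5.44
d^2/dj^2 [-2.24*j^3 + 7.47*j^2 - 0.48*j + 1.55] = 14.94 - 13.44*j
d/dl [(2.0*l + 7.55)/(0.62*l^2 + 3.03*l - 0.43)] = (1.24*l^2 + 6.06*l - (1.24*l + 3.03)*(2.0*l + 7.55) - 0.86)/(0.62*l^2 + 3.03*l - 0.43)^2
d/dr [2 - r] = -1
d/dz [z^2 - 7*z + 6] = 2*z - 7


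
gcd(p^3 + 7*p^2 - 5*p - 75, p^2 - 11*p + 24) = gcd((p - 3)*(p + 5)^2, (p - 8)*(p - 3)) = p - 3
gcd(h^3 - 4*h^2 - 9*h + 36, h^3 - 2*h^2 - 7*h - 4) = h - 4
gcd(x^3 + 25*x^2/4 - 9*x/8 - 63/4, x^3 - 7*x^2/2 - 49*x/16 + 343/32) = x + 7/4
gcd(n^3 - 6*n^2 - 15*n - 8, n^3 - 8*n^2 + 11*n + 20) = n + 1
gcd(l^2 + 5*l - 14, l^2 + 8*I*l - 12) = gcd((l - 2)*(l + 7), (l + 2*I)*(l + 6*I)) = 1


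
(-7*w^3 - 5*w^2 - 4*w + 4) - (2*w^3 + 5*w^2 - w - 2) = -9*w^3 - 10*w^2 - 3*w + 6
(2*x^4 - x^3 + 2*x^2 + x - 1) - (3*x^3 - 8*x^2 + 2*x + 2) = 2*x^4 - 4*x^3 + 10*x^2 - x - 3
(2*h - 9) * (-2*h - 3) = -4*h^2 + 12*h + 27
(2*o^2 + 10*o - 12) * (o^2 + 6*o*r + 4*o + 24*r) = 2*o^4 + 12*o^3*r + 18*o^3 + 108*o^2*r + 28*o^2 + 168*o*r - 48*o - 288*r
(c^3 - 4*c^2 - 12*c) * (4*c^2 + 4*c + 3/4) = 4*c^5 - 12*c^4 - 253*c^3/4 - 51*c^2 - 9*c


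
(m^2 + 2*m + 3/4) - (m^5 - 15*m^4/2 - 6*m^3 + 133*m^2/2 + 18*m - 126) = -m^5 + 15*m^4/2 + 6*m^3 - 131*m^2/2 - 16*m + 507/4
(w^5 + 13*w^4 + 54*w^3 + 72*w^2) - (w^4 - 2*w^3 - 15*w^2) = w^5 + 12*w^4 + 56*w^3 + 87*w^2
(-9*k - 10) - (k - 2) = -10*k - 8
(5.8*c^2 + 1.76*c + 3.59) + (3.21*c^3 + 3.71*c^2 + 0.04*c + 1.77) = 3.21*c^3 + 9.51*c^2 + 1.8*c + 5.36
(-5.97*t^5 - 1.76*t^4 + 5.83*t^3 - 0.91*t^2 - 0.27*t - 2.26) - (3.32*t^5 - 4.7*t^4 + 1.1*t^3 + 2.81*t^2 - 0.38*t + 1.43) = -9.29*t^5 + 2.94*t^4 + 4.73*t^3 - 3.72*t^2 + 0.11*t - 3.69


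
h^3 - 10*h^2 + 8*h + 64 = (h - 8)*(h - 4)*(h + 2)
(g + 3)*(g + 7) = g^2 + 10*g + 21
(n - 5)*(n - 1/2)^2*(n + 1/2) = n^4 - 11*n^3/2 + 9*n^2/4 + 11*n/8 - 5/8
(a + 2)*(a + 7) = a^2 + 9*a + 14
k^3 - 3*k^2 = k^2*(k - 3)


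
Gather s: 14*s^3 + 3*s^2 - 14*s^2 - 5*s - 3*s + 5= 14*s^3 - 11*s^2 - 8*s + 5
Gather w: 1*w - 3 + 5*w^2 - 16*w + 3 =5*w^2 - 15*w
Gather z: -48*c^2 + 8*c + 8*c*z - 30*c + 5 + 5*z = -48*c^2 - 22*c + z*(8*c + 5) + 5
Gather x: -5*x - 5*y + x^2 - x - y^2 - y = x^2 - 6*x - y^2 - 6*y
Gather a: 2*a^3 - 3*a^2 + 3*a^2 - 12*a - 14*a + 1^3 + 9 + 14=2*a^3 - 26*a + 24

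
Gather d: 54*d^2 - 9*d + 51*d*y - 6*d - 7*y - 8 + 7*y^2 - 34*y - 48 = 54*d^2 + d*(51*y - 15) + 7*y^2 - 41*y - 56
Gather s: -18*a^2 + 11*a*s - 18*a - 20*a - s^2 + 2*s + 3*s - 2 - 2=-18*a^2 - 38*a - s^2 + s*(11*a + 5) - 4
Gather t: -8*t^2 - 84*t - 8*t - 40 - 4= -8*t^2 - 92*t - 44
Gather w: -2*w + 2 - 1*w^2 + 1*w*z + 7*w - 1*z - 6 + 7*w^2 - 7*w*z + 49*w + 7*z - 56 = 6*w^2 + w*(54 - 6*z) + 6*z - 60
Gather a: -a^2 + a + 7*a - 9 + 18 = -a^2 + 8*a + 9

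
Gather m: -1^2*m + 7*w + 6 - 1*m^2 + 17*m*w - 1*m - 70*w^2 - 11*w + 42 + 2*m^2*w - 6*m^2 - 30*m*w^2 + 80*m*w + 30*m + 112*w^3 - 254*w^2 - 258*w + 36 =m^2*(2*w - 7) + m*(-30*w^2 + 97*w + 28) + 112*w^3 - 324*w^2 - 262*w + 84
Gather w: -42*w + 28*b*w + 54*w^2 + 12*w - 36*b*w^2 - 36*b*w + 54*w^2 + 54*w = w^2*(108 - 36*b) + w*(24 - 8*b)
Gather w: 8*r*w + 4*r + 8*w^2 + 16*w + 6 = 4*r + 8*w^2 + w*(8*r + 16) + 6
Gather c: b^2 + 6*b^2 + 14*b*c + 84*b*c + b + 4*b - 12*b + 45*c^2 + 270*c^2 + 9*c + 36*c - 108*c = 7*b^2 - 7*b + 315*c^2 + c*(98*b - 63)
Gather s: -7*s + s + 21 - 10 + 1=12 - 6*s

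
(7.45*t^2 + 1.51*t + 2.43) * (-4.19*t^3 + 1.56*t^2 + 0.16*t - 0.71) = -31.2155*t^5 + 5.2951*t^4 - 6.6341*t^3 - 1.2571*t^2 - 0.6833*t - 1.7253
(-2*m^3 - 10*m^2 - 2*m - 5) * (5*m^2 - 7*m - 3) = -10*m^5 - 36*m^4 + 66*m^3 + 19*m^2 + 41*m + 15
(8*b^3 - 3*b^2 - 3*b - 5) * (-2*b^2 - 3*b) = -16*b^5 - 18*b^4 + 15*b^3 + 19*b^2 + 15*b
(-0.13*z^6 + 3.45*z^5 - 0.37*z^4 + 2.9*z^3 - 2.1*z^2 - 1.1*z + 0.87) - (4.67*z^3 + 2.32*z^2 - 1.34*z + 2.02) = -0.13*z^6 + 3.45*z^5 - 0.37*z^4 - 1.77*z^3 - 4.42*z^2 + 0.24*z - 1.15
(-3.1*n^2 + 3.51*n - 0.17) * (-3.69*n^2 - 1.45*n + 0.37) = 11.439*n^4 - 8.4569*n^3 - 5.6092*n^2 + 1.5452*n - 0.0629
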